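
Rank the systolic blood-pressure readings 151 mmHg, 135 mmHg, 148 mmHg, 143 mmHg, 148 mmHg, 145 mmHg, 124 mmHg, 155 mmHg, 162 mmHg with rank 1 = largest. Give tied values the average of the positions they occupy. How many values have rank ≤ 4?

3

Sorted (descending): 162, 155, 151, 148, 148, 145, 143, 135, 124
The 2 values of 148 occupy positions 4–5 → average rank (4+5)/2 = 4.5.
Ranks ≤ 4: {1, 2, 3} → 3 values.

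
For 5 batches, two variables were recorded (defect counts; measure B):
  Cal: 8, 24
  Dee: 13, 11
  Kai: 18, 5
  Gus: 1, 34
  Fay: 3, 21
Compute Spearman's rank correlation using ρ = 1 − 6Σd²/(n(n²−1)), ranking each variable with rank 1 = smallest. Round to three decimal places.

Ranks of variable 1: 3, 4, 5, 1, 2
Ranks of variable 2: 4, 2, 1, 5, 3
d = r₁ − r₂: -1, 2, 4, -4, -1
d²: 1, 4, 16, 16, 1; Σd² = 38
ρ = 1 − 6·38/(5·24) = 1 − 228/120 = -0.900

-0.900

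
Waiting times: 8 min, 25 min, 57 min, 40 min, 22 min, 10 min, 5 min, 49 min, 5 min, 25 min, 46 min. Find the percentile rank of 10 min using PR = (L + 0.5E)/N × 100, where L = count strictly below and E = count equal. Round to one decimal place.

31.8

N = 11.
Strictly below 10: 3. Equal to 10: 1.
PR = (3 + 0.5·1)/11 × 100 = 31.8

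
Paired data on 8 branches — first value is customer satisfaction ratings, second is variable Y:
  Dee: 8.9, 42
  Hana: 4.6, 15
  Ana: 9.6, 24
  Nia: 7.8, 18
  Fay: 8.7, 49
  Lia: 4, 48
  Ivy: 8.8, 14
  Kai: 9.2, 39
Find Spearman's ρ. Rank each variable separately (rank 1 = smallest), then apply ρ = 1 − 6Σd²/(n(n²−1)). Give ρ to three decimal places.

-0.048

Ranks of variable 1: 6, 2, 8, 3, 4, 1, 5, 7
Ranks of variable 2: 6, 2, 4, 3, 8, 7, 1, 5
d = r₁ − r₂: 0, 0, 4, 0, -4, -6, 4, 2
d²: 0, 0, 16, 0, 16, 36, 16, 4; Σd² = 88
ρ = 1 − 6·88/(8·63) = 1 − 528/504 = -0.048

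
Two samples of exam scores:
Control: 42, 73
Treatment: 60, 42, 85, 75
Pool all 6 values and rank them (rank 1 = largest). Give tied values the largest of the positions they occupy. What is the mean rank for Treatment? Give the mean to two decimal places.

Sorted (descending): 85, 75, 73, 60, 42, 42
The 2 values of 42 occupy positions 5–6 → each gets rank 6.
Treatment values → pooled ranks: 60→4, 42→6, 85→1, 75→2
Mean rank = (4 + 6 + 1 + 2) / 4 = 3.25

3.25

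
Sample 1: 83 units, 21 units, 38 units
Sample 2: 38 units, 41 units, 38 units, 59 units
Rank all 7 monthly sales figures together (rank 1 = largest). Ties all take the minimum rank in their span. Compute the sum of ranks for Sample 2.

Sorted (descending): 83, 59, 41, 38, 38, 38, 21
The 3 values of 38 occupy positions 4–6 → each gets rank 4.
Sample 2 values → pooled ranks: 38→4, 41→3, 38→4, 59→2
Rank sum = 4 + 3 + 4 + 2 = 13

13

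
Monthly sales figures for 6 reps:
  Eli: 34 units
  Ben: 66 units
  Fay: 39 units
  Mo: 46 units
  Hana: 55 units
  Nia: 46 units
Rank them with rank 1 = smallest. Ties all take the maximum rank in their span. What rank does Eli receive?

1

Sorted (ascending): 34, 39, 46, 46, 55, 66
The 2 values of 46 occupy positions 3–4 → each gets rank 4.
Eli has value 34 units → rank 1.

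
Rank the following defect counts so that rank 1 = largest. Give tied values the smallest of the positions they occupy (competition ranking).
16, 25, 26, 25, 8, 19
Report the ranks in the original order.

Sorted (descending): 26, 25, 25, 19, 16, 8
The 2 values of 25 occupy positions 2–3 → each gets rank 2.

5, 2, 1, 2, 6, 4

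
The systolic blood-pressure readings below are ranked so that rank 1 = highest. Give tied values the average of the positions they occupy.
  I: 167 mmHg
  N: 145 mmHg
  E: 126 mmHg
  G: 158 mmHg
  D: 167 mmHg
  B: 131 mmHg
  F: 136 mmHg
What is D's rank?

1.5

Sorted (descending): 167, 167, 158, 145, 136, 131, 126
The 2 values of 167 occupy positions 1–2 → average rank (1+2)/2 = 1.5.
D has value 167 mmHg → rank 1.5.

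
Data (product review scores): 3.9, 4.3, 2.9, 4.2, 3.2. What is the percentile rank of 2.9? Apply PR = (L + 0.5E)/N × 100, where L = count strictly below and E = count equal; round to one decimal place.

N = 5.
Strictly below 2.9: 0. Equal to 2.9: 1.
PR = (0 + 0.5·1)/5 × 100 = 10.0

10.0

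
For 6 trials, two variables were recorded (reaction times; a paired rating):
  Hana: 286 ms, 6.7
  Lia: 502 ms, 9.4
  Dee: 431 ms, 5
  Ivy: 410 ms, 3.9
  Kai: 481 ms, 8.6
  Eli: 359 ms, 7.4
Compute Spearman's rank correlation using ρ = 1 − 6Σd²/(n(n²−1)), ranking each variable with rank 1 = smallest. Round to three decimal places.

Ranks of variable 1: 1, 6, 4, 3, 5, 2
Ranks of variable 2: 3, 6, 2, 1, 5, 4
d = r₁ − r₂: -2, 0, 2, 2, 0, -2
d²: 4, 0, 4, 4, 0, 4; Σd² = 16
ρ = 1 − 6·16/(6·35) = 1 − 96/210 = 0.543

0.543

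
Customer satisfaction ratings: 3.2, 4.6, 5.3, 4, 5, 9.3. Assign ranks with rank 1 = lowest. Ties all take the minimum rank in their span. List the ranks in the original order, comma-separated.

Sorted (ascending): 3.2, 4, 4.6, 5, 5.3, 9.3
No ties — each value takes its position as its rank.

1, 3, 5, 2, 4, 6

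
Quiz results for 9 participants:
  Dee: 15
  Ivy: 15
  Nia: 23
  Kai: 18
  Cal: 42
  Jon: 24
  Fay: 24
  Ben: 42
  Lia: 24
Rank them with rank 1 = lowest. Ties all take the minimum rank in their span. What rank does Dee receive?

1

Sorted (ascending): 15, 15, 18, 23, 24, 24, 24, 42, 42
The 2 values of 15 occupy positions 1–2 → each gets rank 1.
The 3 values of 24 occupy positions 5–7 → each gets rank 5.
The 2 values of 42 occupy positions 8–9 → each gets rank 8.
Dee has value 15 → rank 1.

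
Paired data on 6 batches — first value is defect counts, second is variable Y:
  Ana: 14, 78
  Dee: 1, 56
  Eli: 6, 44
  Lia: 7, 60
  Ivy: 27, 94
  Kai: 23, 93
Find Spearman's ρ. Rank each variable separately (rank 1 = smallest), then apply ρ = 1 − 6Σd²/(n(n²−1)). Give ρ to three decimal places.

Ranks of variable 1: 4, 1, 2, 3, 6, 5
Ranks of variable 2: 4, 2, 1, 3, 6, 5
d = r₁ − r₂: 0, -1, 1, 0, 0, 0
d²: 0, 1, 1, 0, 0, 0; Σd² = 2
ρ = 1 − 6·2/(6·35) = 1 − 12/210 = 0.943

0.943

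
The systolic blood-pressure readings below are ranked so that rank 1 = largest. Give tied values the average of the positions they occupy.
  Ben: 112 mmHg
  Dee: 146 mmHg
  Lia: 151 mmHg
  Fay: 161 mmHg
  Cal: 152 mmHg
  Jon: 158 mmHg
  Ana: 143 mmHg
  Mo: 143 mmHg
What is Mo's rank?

6.5

Sorted (descending): 161, 158, 152, 151, 146, 143, 143, 112
The 2 values of 143 occupy positions 6–7 → average rank (6+7)/2 = 6.5.
Mo has value 143 mmHg → rank 6.5.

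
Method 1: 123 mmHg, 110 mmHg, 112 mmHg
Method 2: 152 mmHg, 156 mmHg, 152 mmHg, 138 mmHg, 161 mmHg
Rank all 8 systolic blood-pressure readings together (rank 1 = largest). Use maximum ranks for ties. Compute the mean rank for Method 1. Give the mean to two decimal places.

Sorted (descending): 161, 156, 152, 152, 138, 123, 112, 110
The 2 values of 152 occupy positions 3–4 → each gets rank 4.
Method 1 values → pooled ranks: 123→6, 110→8, 112→7
Mean rank = (6 + 8 + 7) / 3 = 7.00

7.00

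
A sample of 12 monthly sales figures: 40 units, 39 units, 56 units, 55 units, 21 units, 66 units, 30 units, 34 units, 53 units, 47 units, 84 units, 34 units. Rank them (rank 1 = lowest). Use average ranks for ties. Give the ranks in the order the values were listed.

Sorted (ascending): 21, 30, 34, 34, 39, 40, 47, 53, 55, 56, 66, 84
The 2 values of 34 occupy positions 3–4 → average rank (3+4)/2 = 3.5.

6, 5, 10, 9, 1, 11, 2, 3.5, 8, 7, 12, 3.5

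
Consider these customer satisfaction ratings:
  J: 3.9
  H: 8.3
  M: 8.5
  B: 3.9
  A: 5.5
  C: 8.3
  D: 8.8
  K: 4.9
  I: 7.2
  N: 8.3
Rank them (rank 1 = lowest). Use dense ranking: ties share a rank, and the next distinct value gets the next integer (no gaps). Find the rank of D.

Sorted (ascending): 3.9, 3.9, 4.9, 5.5, 7.2, 8.3, 8.3, 8.3, 8.5, 8.8
The 2 values of 3.9 share dense rank 1.
The 3 values of 8.3 share dense rank 5.
Remaining distinct values take the next consecutive integers.
D has value 8.8 → rank 7.

7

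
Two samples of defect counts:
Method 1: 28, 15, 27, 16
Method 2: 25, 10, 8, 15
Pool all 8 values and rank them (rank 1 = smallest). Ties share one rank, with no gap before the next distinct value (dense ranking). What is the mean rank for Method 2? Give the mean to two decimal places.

2.75

Sorted (ascending): 8, 10, 15, 15, 16, 25, 27, 28
The 2 values of 15 share dense rank 3.
Remaining distinct values take the next consecutive integers.
Method 2 values → pooled ranks: 25→5, 10→2, 8→1, 15→3
Mean rank = (5 + 2 + 1 + 3) / 4 = 2.75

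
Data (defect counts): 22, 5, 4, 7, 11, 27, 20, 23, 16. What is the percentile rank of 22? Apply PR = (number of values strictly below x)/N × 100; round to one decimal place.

66.7

N = 9.
Strictly below 22: 6. Equal to 22: 1.
PR = 6/9 × 100 = 66.7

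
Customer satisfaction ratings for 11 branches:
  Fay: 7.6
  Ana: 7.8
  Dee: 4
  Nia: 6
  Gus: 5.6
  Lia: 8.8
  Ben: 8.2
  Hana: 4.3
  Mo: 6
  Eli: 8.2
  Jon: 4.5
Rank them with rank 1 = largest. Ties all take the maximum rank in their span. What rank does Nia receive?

Sorted (descending): 8.8, 8.2, 8.2, 7.8, 7.6, 6, 6, 5.6, 4.5, 4.3, 4
The 2 values of 8.2 occupy positions 2–3 → each gets rank 3.
The 2 values of 6 occupy positions 6–7 → each gets rank 7.
Nia has value 6 → rank 7.

7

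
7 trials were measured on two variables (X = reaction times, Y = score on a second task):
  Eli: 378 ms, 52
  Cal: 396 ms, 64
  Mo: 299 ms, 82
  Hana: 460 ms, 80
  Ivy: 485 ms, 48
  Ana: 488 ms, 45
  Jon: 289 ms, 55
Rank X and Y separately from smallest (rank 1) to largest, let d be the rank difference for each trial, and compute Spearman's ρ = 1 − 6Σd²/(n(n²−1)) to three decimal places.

Ranks of variable 1: 3, 4, 2, 5, 6, 7, 1
Ranks of variable 2: 3, 5, 7, 6, 2, 1, 4
d = r₁ − r₂: 0, -1, -5, -1, 4, 6, -3
d²: 0, 1, 25, 1, 16, 36, 9; Σd² = 88
ρ = 1 − 6·88/(7·48) = 1 − 528/336 = -0.571

-0.571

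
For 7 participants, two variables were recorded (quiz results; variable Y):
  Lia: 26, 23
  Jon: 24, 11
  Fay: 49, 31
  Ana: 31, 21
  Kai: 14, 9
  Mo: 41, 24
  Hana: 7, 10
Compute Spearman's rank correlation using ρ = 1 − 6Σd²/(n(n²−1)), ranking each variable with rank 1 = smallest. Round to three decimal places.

Ranks of variable 1: 4, 3, 7, 5, 2, 6, 1
Ranks of variable 2: 5, 3, 7, 4, 1, 6, 2
d = r₁ − r₂: -1, 0, 0, 1, 1, 0, -1
d²: 1, 0, 0, 1, 1, 0, 1; Σd² = 4
ρ = 1 − 6·4/(7·48) = 1 − 24/336 = 0.929

0.929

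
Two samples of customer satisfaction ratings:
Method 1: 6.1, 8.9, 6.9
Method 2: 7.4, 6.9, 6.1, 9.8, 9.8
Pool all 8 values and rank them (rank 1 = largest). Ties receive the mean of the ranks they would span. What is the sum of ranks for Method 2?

Sorted (descending): 9.8, 9.8, 8.9, 7.4, 6.9, 6.9, 6.1, 6.1
The 2 values of 9.8 occupy positions 1–2 → average rank (1+2)/2 = 1.5.
The 2 values of 6.9 occupy positions 5–6 → average rank (5+6)/2 = 5.5.
The 2 values of 6.1 occupy positions 7–8 → average rank (7+8)/2 = 7.5.
Method 2 values → pooled ranks: 7.4→4, 6.9→5.5, 6.1→7.5, 9.8→1.5, 9.8→1.5
Rank sum = 4 + 5.5 + 7.5 + 1.5 + 1.5 = 20

20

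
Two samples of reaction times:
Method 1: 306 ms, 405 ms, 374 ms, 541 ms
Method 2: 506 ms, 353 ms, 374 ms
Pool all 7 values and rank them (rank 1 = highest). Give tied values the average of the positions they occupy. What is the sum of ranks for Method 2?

Sorted (descending): 541, 506, 405, 374, 374, 353, 306
The 2 values of 374 occupy positions 4–5 → average rank (4+5)/2 = 4.5.
Method 2 values → pooled ranks: 506→2, 353→6, 374→4.5
Rank sum = 2 + 6 + 4.5 = 12.5

12.5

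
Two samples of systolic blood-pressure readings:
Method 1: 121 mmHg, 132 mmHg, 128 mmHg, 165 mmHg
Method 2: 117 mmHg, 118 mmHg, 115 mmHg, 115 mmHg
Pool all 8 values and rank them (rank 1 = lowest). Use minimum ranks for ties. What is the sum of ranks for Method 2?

Sorted (ascending): 115, 115, 117, 118, 121, 128, 132, 165
The 2 values of 115 occupy positions 1–2 → each gets rank 1.
Method 2 values → pooled ranks: 117→3, 118→4, 115→1, 115→1
Rank sum = 3 + 4 + 1 + 1 = 9

9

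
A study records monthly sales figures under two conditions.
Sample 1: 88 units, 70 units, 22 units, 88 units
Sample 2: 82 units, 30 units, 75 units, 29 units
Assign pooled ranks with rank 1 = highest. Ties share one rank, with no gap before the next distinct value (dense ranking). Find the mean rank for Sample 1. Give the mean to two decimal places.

Sorted (descending): 88, 88, 82, 75, 70, 30, 29, 22
The 2 values of 88 share dense rank 1.
Remaining distinct values take the next consecutive integers.
Sample 1 values → pooled ranks: 88→1, 70→4, 22→7, 88→1
Mean rank = (1 + 4 + 7 + 1) / 4 = 3.25

3.25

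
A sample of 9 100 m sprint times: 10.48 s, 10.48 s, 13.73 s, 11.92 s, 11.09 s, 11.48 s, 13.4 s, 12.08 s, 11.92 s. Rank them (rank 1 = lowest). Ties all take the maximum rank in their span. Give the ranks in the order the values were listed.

2, 2, 9, 6, 3, 4, 8, 7, 6

Sorted (ascending): 10.48, 10.48, 11.09, 11.48, 11.92, 11.92, 12.08, 13.4, 13.73
The 2 values of 10.48 occupy positions 1–2 → each gets rank 2.
The 2 values of 11.92 occupy positions 5–6 → each gets rank 6.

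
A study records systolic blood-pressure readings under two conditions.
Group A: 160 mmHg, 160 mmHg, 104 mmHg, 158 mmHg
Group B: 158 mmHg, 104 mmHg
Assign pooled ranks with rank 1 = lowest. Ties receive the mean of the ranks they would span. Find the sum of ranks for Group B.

Sorted (ascending): 104, 104, 158, 158, 160, 160
The 2 values of 104 occupy positions 1–2 → average rank (1+2)/2 = 1.5.
The 2 values of 158 occupy positions 3–4 → average rank (3+4)/2 = 3.5.
The 2 values of 160 occupy positions 5–6 → average rank (5+6)/2 = 5.5.
Group B values → pooled ranks: 158→3.5, 104→1.5
Rank sum = 3.5 + 1.5 = 5

5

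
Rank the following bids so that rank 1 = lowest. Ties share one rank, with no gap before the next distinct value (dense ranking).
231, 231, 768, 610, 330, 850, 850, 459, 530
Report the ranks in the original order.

1, 1, 6, 5, 2, 7, 7, 3, 4

Sorted (ascending): 231, 231, 330, 459, 530, 610, 768, 850, 850
The 2 values of 231 share dense rank 1.
The 2 values of 850 share dense rank 7.
Remaining distinct values take the next consecutive integers.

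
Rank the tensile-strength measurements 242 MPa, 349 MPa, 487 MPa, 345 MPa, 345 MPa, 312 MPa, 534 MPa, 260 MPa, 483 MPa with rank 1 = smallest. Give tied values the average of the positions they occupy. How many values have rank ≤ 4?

3

Sorted (ascending): 242, 260, 312, 345, 345, 349, 483, 487, 534
The 2 values of 345 occupy positions 4–5 → average rank (4+5)/2 = 4.5.
Ranks ≤ 4: {1, 2, 3} → 3 values.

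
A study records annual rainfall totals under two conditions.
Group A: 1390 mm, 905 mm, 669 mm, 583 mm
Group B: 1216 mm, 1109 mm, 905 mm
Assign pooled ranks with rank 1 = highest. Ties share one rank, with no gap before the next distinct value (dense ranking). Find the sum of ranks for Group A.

Sorted (descending): 1390, 1216, 1109, 905, 905, 669, 583
The 2 values of 905 share dense rank 4.
Remaining distinct values take the next consecutive integers.
Group A values → pooled ranks: 1390→1, 905→4, 669→5, 583→6
Rank sum = 1 + 4 + 5 + 6 = 16

16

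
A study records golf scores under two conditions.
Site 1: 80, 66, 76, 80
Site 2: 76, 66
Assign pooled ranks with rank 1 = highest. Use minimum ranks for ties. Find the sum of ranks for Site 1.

10

Sorted (descending): 80, 80, 76, 76, 66, 66
The 2 values of 80 occupy positions 1–2 → each gets rank 1.
The 2 values of 76 occupy positions 3–4 → each gets rank 3.
The 2 values of 66 occupy positions 5–6 → each gets rank 5.
Site 1 values → pooled ranks: 80→1, 66→5, 76→3, 80→1
Rank sum = 1 + 5 + 3 + 1 = 10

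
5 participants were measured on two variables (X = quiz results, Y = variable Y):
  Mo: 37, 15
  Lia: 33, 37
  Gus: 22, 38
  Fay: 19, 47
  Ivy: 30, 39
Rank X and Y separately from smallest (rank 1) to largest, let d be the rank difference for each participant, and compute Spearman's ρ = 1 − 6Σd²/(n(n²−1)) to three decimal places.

-0.900

Ranks of variable 1: 5, 4, 2, 1, 3
Ranks of variable 2: 1, 2, 3, 5, 4
d = r₁ − r₂: 4, 2, -1, -4, -1
d²: 16, 4, 1, 16, 1; Σd² = 38
ρ = 1 − 6·38/(5·24) = 1 − 228/120 = -0.900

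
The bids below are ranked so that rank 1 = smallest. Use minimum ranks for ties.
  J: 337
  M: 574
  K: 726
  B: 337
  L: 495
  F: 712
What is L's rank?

3

Sorted (ascending): 337, 337, 495, 574, 712, 726
The 2 values of 337 occupy positions 1–2 → each gets rank 1.
L has value 495 → rank 3.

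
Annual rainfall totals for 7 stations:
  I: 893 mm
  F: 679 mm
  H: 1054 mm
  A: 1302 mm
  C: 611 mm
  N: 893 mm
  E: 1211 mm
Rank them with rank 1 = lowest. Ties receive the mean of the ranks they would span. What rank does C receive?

1

Sorted (ascending): 611, 679, 893, 893, 1054, 1211, 1302
The 2 values of 893 occupy positions 3–4 → average rank (3+4)/2 = 3.5.
C has value 611 mm → rank 1.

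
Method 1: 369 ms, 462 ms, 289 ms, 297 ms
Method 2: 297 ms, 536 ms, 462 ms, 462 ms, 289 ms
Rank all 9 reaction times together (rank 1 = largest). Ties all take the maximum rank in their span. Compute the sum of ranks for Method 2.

25

Sorted (descending): 536, 462, 462, 462, 369, 297, 297, 289, 289
The 3 values of 462 occupy positions 2–4 → each gets rank 4.
The 2 values of 297 occupy positions 6–7 → each gets rank 7.
The 2 values of 289 occupy positions 8–9 → each gets rank 9.
Method 2 values → pooled ranks: 297→7, 536→1, 462→4, 462→4, 289→9
Rank sum = 7 + 1 + 4 + 4 + 9 = 25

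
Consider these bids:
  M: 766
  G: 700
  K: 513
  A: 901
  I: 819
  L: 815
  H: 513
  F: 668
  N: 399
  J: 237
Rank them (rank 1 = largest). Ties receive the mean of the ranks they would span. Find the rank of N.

9

Sorted (descending): 901, 819, 815, 766, 700, 668, 513, 513, 399, 237
The 2 values of 513 occupy positions 7–8 → average rank (7+8)/2 = 7.5.
N has value 399 → rank 9.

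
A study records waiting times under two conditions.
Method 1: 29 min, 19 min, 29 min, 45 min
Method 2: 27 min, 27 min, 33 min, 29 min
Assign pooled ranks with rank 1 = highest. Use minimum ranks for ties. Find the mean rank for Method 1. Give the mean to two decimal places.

Sorted (descending): 45, 33, 29, 29, 29, 27, 27, 19
The 3 values of 29 occupy positions 3–5 → each gets rank 3.
The 2 values of 27 occupy positions 6–7 → each gets rank 6.
Method 1 values → pooled ranks: 29→3, 19→8, 29→3, 45→1
Mean rank = (3 + 8 + 3 + 1) / 4 = 3.75

3.75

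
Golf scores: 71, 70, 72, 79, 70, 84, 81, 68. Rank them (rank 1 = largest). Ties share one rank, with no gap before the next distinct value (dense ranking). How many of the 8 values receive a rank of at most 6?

Sorted (descending): 84, 81, 79, 72, 71, 70, 70, 68
The 2 values of 70 share dense rank 6.
Remaining distinct values take the next consecutive integers.
Ranks ≤ 6: {1, 2, 3, 4, 5, 6, 6} → 7 values.

7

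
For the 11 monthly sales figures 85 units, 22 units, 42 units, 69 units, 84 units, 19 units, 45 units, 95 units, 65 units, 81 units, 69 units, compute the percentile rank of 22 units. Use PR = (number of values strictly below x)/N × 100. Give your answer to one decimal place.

9.1

N = 11.
Strictly below 22: 1. Equal to 22: 1.
PR = 1/11 × 100 = 9.1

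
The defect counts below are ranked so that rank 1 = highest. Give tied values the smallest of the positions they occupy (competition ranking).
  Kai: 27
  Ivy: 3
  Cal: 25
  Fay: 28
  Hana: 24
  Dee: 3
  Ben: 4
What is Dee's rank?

6

Sorted (descending): 28, 27, 25, 24, 4, 3, 3
The 2 values of 3 occupy positions 6–7 → each gets rank 6.
Dee has value 3 → rank 6.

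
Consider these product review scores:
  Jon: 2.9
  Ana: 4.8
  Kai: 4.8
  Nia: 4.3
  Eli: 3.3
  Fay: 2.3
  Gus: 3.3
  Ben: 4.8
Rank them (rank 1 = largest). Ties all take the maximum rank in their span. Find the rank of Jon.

7

Sorted (descending): 4.8, 4.8, 4.8, 4.3, 3.3, 3.3, 2.9, 2.3
The 3 values of 4.8 occupy positions 1–3 → each gets rank 3.
The 2 values of 3.3 occupy positions 5–6 → each gets rank 6.
Jon has value 2.9 → rank 7.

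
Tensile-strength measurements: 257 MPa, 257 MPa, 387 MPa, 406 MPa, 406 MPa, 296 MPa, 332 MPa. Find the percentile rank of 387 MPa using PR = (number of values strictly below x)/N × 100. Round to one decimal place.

N = 7.
Strictly below 387: 4. Equal to 387: 1.
PR = 4/7 × 100 = 57.1

57.1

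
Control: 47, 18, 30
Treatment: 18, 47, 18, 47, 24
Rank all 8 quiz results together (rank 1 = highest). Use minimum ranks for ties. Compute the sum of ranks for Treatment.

19

Sorted (descending): 47, 47, 47, 30, 24, 18, 18, 18
The 3 values of 47 occupy positions 1–3 → each gets rank 1.
The 3 values of 18 occupy positions 6–8 → each gets rank 6.
Treatment values → pooled ranks: 18→6, 47→1, 18→6, 47→1, 24→5
Rank sum = 6 + 1 + 6 + 1 + 5 = 19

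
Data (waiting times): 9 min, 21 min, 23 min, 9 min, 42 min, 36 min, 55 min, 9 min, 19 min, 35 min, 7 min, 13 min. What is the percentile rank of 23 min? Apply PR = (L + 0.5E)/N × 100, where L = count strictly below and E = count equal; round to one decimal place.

N = 12.
Strictly below 23: 7. Equal to 23: 1.
PR = (7 + 0.5·1)/12 × 100 = 62.5

62.5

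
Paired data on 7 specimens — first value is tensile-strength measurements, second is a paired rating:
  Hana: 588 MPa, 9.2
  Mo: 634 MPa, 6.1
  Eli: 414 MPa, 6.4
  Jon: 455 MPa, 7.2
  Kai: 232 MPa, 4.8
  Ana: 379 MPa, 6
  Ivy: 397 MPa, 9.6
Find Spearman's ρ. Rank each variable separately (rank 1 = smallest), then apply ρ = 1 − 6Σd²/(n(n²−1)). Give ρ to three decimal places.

Ranks of variable 1: 6, 7, 4, 5, 1, 2, 3
Ranks of variable 2: 6, 3, 4, 5, 1, 2, 7
d = r₁ − r₂: 0, 4, 0, 0, 0, 0, -4
d²: 0, 16, 0, 0, 0, 0, 16; Σd² = 32
ρ = 1 − 6·32/(7·48) = 1 − 192/336 = 0.429

0.429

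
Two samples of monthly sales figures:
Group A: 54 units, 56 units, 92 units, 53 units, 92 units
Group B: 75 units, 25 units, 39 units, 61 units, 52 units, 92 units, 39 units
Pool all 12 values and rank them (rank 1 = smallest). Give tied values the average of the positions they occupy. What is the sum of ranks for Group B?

Sorted (ascending): 25, 39, 39, 52, 53, 54, 56, 61, 75, 92, 92, 92
The 2 values of 39 occupy positions 2–3 → average rank (2+3)/2 = 2.5.
The 3 values of 92 occupy positions 10–12 → average rank 11.
Group B values → pooled ranks: 75→9, 25→1, 39→2.5, 61→8, 52→4, 92→11, 39→2.5
Rank sum = 9 + 1 + 2.5 + 8 + 4 + 11 + 2.5 = 38

38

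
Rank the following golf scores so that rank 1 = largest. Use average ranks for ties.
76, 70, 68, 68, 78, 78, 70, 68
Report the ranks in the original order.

Sorted (descending): 78, 78, 76, 70, 70, 68, 68, 68
The 2 values of 78 occupy positions 1–2 → average rank (1+2)/2 = 1.5.
The 2 values of 70 occupy positions 4–5 → average rank (4+5)/2 = 4.5.
The 3 values of 68 occupy positions 6–8 → average rank 7.

3, 4.5, 7, 7, 1.5, 1.5, 4.5, 7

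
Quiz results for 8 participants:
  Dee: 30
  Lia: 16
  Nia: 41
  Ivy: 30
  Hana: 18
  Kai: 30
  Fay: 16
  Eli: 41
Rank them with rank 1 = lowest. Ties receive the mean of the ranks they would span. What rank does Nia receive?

Sorted (ascending): 16, 16, 18, 30, 30, 30, 41, 41
The 2 values of 16 occupy positions 1–2 → average rank (1+2)/2 = 1.5.
The 3 values of 30 occupy positions 4–6 → average rank 5.
The 2 values of 41 occupy positions 7–8 → average rank (7+8)/2 = 7.5.
Nia has value 41 → rank 7.5.

7.5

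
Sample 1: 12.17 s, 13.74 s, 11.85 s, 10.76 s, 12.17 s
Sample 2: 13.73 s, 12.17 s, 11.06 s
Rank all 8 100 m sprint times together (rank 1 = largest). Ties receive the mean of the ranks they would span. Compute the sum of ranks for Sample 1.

Sorted (descending): 13.74, 13.73, 12.17, 12.17, 12.17, 11.85, 11.06, 10.76
The 3 values of 12.17 occupy positions 3–5 → average rank 4.
Sample 1 values → pooled ranks: 12.17→4, 13.74→1, 11.85→6, 10.76→8, 12.17→4
Rank sum = 4 + 1 + 6 + 8 + 4 = 23

23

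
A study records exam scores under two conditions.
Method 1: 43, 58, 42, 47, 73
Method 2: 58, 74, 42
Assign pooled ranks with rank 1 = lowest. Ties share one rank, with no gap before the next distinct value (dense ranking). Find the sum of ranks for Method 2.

Sorted (ascending): 42, 42, 43, 47, 58, 58, 73, 74
The 2 values of 42 share dense rank 1.
The 2 values of 58 share dense rank 4.
Remaining distinct values take the next consecutive integers.
Method 2 values → pooled ranks: 58→4, 74→6, 42→1
Rank sum = 4 + 6 + 1 = 11

11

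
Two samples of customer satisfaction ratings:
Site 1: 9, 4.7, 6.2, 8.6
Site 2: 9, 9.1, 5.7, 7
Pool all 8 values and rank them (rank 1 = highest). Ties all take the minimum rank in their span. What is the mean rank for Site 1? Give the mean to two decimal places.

Sorted (descending): 9.1, 9, 9, 8.6, 7, 6.2, 5.7, 4.7
The 2 values of 9 occupy positions 2–3 → each gets rank 2.
Site 1 values → pooled ranks: 9→2, 4.7→8, 6.2→6, 8.6→4
Mean rank = (2 + 8 + 6 + 4) / 4 = 5.00

5.00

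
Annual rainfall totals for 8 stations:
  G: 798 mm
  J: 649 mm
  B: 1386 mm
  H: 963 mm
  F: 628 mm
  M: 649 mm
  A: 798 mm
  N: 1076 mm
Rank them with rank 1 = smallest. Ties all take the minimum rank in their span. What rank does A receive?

4

Sorted (ascending): 628, 649, 649, 798, 798, 963, 1076, 1386
The 2 values of 649 occupy positions 2–3 → each gets rank 2.
The 2 values of 798 occupy positions 4–5 → each gets rank 4.
A has value 798 mm → rank 4.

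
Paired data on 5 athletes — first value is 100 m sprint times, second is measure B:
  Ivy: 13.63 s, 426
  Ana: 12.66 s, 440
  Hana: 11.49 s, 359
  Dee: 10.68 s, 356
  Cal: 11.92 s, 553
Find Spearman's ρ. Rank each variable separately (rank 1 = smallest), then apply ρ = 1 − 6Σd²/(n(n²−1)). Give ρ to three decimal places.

0.600

Ranks of variable 1: 5, 4, 2, 1, 3
Ranks of variable 2: 3, 4, 2, 1, 5
d = r₁ − r₂: 2, 0, 0, 0, -2
d²: 4, 0, 0, 0, 4; Σd² = 8
ρ = 1 − 6·8/(5·24) = 1 − 48/120 = 0.600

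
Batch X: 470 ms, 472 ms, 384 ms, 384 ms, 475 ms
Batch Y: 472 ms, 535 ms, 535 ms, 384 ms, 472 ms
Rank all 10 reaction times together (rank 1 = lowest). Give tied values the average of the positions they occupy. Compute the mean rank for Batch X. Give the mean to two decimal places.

Sorted (ascending): 384, 384, 384, 470, 472, 472, 472, 475, 535, 535
The 3 values of 384 occupy positions 1–3 → average rank 2.
The 3 values of 472 occupy positions 5–7 → average rank 6.
The 2 values of 535 occupy positions 9–10 → average rank (9+10)/2 = 9.5.
Batch X values → pooled ranks: 470→4, 472→6, 384→2, 384→2, 475→8
Mean rank = (4 + 6 + 2 + 2 + 8) / 5 = 4.40

4.40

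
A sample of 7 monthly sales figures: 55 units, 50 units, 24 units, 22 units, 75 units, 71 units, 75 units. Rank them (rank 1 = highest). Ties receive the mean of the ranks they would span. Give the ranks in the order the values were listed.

Sorted (descending): 75, 75, 71, 55, 50, 24, 22
The 2 values of 75 occupy positions 1–2 → average rank (1+2)/2 = 1.5.

4, 5, 6, 7, 1.5, 3, 1.5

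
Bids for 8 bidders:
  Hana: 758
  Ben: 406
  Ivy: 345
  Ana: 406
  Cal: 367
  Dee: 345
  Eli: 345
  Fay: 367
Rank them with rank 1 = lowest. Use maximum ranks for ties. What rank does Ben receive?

Sorted (ascending): 345, 345, 345, 367, 367, 406, 406, 758
The 3 values of 345 occupy positions 1–3 → each gets rank 3.
The 2 values of 367 occupy positions 4–5 → each gets rank 5.
The 2 values of 406 occupy positions 6–7 → each gets rank 7.
Ben has value 406 → rank 7.

7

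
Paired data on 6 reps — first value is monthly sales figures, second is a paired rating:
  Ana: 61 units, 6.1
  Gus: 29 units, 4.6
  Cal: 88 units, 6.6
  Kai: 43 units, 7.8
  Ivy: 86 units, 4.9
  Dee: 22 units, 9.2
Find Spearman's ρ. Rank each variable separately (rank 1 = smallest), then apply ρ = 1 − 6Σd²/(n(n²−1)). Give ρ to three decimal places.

Ranks of variable 1: 4, 2, 6, 3, 5, 1
Ranks of variable 2: 3, 1, 4, 5, 2, 6
d = r₁ − r₂: 1, 1, 2, -2, 3, -5
d²: 1, 1, 4, 4, 9, 25; Σd² = 44
ρ = 1 − 6·44/(6·35) = 1 − 264/210 = -0.257

-0.257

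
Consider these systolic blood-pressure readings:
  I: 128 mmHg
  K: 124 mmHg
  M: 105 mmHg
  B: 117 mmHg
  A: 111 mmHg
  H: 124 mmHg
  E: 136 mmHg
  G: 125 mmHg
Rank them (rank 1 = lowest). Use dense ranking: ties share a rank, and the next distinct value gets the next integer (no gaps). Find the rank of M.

Sorted (ascending): 105, 111, 117, 124, 124, 125, 128, 136
The 2 values of 124 share dense rank 4.
Remaining distinct values take the next consecutive integers.
M has value 105 mmHg → rank 1.

1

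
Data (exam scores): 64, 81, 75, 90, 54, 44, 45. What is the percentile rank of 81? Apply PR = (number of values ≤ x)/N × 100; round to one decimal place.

N = 7.
Strictly below 81: 5. Equal to 81: 1.
PR = 6/7 × 100 = 85.7

85.7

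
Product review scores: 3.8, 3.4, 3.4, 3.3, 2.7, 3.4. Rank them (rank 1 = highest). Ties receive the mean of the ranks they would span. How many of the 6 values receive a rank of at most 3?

Sorted (descending): 3.8, 3.4, 3.4, 3.4, 3.3, 2.7
The 3 values of 3.4 occupy positions 2–4 → average rank 3.
Ranks ≤ 3: {1, 3, 3, 3} → 4 values.

4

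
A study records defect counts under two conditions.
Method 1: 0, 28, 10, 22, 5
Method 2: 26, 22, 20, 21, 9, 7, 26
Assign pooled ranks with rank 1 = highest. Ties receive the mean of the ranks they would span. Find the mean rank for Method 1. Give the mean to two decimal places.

Sorted (descending): 28, 26, 26, 22, 22, 21, 20, 10, 9, 7, 5, 0
The 2 values of 26 occupy positions 2–3 → average rank (2+3)/2 = 2.5.
The 2 values of 22 occupy positions 4–5 → average rank (4+5)/2 = 4.5.
Method 1 values → pooled ranks: 0→12, 28→1, 10→8, 22→4.5, 5→11
Mean rank = (12 + 1 + 8 + 4.5 + 11) / 5 = 7.30

7.30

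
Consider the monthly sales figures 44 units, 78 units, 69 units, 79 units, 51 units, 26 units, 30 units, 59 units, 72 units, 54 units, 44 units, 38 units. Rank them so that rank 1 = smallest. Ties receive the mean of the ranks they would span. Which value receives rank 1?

26

Sorted (ascending): 26, 30, 38, 44, 44, 51, 54, 59, 69, 72, 78, 79
The 2 values of 44 occupy positions 4–5 → average rank (4+5)/2 = 4.5.
Rank 1 → value 26.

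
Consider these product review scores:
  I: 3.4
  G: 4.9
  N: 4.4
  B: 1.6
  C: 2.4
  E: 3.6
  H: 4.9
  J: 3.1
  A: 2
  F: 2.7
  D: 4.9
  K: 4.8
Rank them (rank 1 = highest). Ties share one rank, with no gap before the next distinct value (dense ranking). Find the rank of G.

1

Sorted (descending): 4.9, 4.9, 4.9, 4.8, 4.4, 3.6, 3.4, 3.1, 2.7, 2.4, 2, 1.6
The 3 values of 4.9 share dense rank 1.
Remaining distinct values take the next consecutive integers.
G has value 4.9 → rank 1.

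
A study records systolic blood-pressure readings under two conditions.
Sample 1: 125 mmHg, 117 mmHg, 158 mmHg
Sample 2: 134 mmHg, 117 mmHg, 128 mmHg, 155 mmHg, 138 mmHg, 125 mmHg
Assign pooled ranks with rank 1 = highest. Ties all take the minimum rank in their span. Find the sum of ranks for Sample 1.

15

Sorted (descending): 158, 155, 138, 134, 128, 125, 125, 117, 117
The 2 values of 125 occupy positions 6–7 → each gets rank 6.
The 2 values of 117 occupy positions 8–9 → each gets rank 8.
Sample 1 values → pooled ranks: 125→6, 117→8, 158→1
Rank sum = 6 + 8 + 1 = 15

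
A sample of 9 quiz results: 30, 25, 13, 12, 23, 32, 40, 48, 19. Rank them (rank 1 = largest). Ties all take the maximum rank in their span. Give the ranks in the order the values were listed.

4, 5, 8, 9, 6, 3, 2, 1, 7

Sorted (descending): 48, 40, 32, 30, 25, 23, 19, 13, 12
No ties — each value takes its position as its rank.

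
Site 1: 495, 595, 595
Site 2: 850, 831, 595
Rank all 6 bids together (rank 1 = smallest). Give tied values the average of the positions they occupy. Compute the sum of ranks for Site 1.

7

Sorted (ascending): 495, 595, 595, 595, 831, 850
The 3 values of 595 occupy positions 2–4 → average rank 3.
Site 1 values → pooled ranks: 495→1, 595→3, 595→3
Rank sum = 1 + 3 + 3 = 7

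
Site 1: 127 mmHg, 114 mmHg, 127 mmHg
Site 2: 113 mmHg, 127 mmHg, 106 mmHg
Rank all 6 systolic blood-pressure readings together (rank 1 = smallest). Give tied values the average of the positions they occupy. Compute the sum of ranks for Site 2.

8

Sorted (ascending): 106, 113, 114, 127, 127, 127
The 3 values of 127 occupy positions 4–6 → average rank 5.
Site 2 values → pooled ranks: 113→2, 127→5, 106→1
Rank sum = 2 + 5 + 1 = 8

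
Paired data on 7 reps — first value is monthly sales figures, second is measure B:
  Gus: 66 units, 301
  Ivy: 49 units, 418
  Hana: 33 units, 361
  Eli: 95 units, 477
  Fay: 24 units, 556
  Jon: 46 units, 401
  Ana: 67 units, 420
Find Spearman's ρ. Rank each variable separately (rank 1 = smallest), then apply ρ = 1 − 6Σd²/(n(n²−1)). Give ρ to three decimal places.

Ranks of variable 1: 5, 4, 2, 7, 1, 3, 6
Ranks of variable 2: 1, 4, 2, 6, 7, 3, 5
d = r₁ − r₂: 4, 0, 0, 1, -6, 0, 1
d²: 16, 0, 0, 1, 36, 0, 1; Σd² = 54
ρ = 1 − 6·54/(7·48) = 1 − 324/336 = 0.036

0.036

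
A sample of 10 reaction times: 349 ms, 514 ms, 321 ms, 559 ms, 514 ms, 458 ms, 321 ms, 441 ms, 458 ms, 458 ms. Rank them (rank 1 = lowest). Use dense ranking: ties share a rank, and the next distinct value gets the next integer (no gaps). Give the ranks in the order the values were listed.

Sorted (ascending): 321, 321, 349, 441, 458, 458, 458, 514, 514, 559
The 2 values of 321 share dense rank 1.
The 3 values of 458 share dense rank 4.
The 2 values of 514 share dense rank 5.
Remaining distinct values take the next consecutive integers.

2, 5, 1, 6, 5, 4, 1, 3, 4, 4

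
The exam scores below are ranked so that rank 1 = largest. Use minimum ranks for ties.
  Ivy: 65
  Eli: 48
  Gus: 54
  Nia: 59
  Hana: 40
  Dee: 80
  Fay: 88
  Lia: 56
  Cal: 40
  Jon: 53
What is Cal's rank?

9

Sorted (descending): 88, 80, 65, 59, 56, 54, 53, 48, 40, 40
The 2 values of 40 occupy positions 9–10 → each gets rank 9.
Cal has value 40 → rank 9.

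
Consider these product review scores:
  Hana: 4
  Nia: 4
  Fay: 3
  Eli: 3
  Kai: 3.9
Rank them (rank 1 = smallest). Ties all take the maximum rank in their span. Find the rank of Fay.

2

Sorted (ascending): 3, 3, 3.9, 4, 4
The 2 values of 3 occupy positions 1–2 → each gets rank 2.
The 2 values of 4 occupy positions 4–5 → each gets rank 5.
Fay has value 3 → rank 2.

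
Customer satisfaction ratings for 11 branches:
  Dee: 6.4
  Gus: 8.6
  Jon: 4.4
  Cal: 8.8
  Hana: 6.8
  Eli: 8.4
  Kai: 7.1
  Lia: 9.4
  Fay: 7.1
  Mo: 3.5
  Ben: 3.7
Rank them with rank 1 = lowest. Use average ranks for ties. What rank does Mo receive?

1

Sorted (ascending): 3.5, 3.7, 4.4, 6.4, 6.8, 7.1, 7.1, 8.4, 8.6, 8.8, 9.4
The 2 values of 7.1 occupy positions 6–7 → average rank (6+7)/2 = 6.5.
Mo has value 3.5 → rank 1.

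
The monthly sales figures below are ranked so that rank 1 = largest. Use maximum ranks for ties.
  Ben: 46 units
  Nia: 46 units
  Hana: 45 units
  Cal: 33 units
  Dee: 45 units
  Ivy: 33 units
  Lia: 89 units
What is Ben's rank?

3

Sorted (descending): 89, 46, 46, 45, 45, 33, 33
The 2 values of 46 occupy positions 2–3 → each gets rank 3.
The 2 values of 45 occupy positions 4–5 → each gets rank 5.
The 2 values of 33 occupy positions 6–7 → each gets rank 7.
Ben has value 46 units → rank 3.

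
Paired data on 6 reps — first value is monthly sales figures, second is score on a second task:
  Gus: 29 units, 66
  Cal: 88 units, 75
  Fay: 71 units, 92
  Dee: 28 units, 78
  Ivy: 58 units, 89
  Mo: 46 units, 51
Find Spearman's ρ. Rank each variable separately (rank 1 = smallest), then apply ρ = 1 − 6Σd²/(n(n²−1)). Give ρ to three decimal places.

0.314

Ranks of variable 1: 2, 6, 5, 1, 4, 3
Ranks of variable 2: 2, 3, 6, 4, 5, 1
d = r₁ − r₂: 0, 3, -1, -3, -1, 2
d²: 0, 9, 1, 9, 1, 4; Σd² = 24
ρ = 1 − 6·24/(6·35) = 1 − 144/210 = 0.314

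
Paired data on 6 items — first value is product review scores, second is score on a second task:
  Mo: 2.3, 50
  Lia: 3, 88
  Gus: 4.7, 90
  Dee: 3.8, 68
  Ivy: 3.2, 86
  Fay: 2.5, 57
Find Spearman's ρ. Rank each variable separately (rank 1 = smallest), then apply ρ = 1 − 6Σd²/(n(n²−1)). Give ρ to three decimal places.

0.771

Ranks of variable 1: 1, 3, 6, 5, 4, 2
Ranks of variable 2: 1, 5, 6, 3, 4, 2
d = r₁ − r₂: 0, -2, 0, 2, 0, 0
d²: 0, 4, 0, 4, 0, 0; Σd² = 8
ρ = 1 − 6·8/(6·35) = 1 − 48/210 = 0.771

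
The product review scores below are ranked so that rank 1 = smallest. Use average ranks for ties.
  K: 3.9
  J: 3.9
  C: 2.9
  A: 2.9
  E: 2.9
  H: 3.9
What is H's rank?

5

Sorted (ascending): 2.9, 2.9, 2.9, 3.9, 3.9, 3.9
The 3 values of 2.9 occupy positions 1–3 → average rank 2.
The 3 values of 3.9 occupy positions 4–6 → average rank 5.
H has value 3.9 → rank 5.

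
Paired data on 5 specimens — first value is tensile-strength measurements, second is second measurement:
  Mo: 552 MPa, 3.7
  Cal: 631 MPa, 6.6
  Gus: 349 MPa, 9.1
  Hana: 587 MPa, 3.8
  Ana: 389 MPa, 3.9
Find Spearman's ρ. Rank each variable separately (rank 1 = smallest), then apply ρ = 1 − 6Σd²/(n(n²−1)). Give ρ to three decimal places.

Ranks of variable 1: 3, 5, 1, 4, 2
Ranks of variable 2: 1, 4, 5, 2, 3
d = r₁ − r₂: 2, 1, -4, 2, -1
d²: 4, 1, 16, 4, 1; Σd² = 26
ρ = 1 − 6·26/(5·24) = 1 − 156/120 = -0.300

-0.300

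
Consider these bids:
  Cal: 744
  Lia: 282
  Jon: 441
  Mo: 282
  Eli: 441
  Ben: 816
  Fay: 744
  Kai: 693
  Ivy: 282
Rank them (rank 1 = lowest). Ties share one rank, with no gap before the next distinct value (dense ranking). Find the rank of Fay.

Sorted (ascending): 282, 282, 282, 441, 441, 693, 744, 744, 816
The 3 values of 282 share dense rank 1.
The 2 values of 441 share dense rank 2.
The 2 values of 744 share dense rank 4.
Remaining distinct values take the next consecutive integers.
Fay has value 744 → rank 4.

4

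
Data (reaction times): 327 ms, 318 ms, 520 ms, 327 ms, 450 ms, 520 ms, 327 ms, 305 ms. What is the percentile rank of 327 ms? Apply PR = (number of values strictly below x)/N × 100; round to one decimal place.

N = 8.
Strictly below 327: 2. Equal to 327: 3.
PR = 2/8 × 100 = 25.0

25.0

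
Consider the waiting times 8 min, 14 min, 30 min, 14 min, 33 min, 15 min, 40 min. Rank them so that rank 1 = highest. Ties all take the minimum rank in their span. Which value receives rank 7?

8

Sorted (descending): 40, 33, 30, 15, 14, 14, 8
The 2 values of 14 occupy positions 5–6 → each gets rank 5.
Rank 7 → value 8.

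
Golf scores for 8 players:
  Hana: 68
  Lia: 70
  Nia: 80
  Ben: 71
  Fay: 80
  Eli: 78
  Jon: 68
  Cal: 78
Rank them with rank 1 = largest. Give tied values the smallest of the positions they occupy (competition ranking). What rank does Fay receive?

1

Sorted (descending): 80, 80, 78, 78, 71, 70, 68, 68
The 2 values of 80 occupy positions 1–2 → each gets rank 1.
The 2 values of 78 occupy positions 3–4 → each gets rank 3.
The 2 values of 68 occupy positions 7–8 → each gets rank 7.
Fay has value 80 → rank 1.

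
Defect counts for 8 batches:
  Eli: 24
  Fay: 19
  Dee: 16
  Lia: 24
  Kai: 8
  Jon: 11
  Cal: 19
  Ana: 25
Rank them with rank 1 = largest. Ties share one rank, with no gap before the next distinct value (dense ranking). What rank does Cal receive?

Sorted (descending): 25, 24, 24, 19, 19, 16, 11, 8
The 2 values of 24 share dense rank 2.
The 2 values of 19 share dense rank 3.
Remaining distinct values take the next consecutive integers.
Cal has value 19 → rank 3.

3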